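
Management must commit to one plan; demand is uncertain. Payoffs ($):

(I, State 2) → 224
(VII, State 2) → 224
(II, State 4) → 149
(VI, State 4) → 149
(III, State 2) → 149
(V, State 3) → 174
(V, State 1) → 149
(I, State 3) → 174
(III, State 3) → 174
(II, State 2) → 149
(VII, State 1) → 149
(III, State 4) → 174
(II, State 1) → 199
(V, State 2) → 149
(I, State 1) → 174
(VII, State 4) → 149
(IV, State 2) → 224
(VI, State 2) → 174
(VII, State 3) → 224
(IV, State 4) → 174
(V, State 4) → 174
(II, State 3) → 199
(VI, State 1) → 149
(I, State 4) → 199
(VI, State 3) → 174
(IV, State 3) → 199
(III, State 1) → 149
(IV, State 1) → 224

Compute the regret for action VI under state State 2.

Best payoff under State 2 is 224.
Regret = 224 − 174 = 50.

50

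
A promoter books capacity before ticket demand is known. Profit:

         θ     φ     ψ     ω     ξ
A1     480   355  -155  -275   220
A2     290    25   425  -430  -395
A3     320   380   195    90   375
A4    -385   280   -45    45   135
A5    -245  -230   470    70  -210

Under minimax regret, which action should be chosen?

A3

Column bests: θ=480, φ=380, ψ=470, ω=90, ξ=375.
A1 regrets: 0, 25, 625, 365, 155 → max 625
A2 regrets: 190, 355, 45, 520, 770 → max 770
A3 regrets: 160, 0, 275, 0, 0 → max 275
A4 regrets: 865, 100, 515, 45, 240 → max 865
A5 regrets: 725, 610, 0, 20, 585 → max 725
Smallest max regret = 275 → A3.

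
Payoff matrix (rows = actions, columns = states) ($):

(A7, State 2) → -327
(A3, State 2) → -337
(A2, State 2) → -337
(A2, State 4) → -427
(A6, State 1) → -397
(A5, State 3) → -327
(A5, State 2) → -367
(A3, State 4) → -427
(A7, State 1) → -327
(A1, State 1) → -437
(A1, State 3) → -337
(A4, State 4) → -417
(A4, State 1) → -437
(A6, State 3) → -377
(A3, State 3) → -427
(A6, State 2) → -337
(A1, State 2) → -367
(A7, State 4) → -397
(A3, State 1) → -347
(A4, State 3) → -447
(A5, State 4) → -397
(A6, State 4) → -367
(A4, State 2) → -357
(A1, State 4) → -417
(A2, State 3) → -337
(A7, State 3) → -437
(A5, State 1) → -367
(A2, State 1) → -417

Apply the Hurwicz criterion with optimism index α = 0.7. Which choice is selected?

A5

A1: 0.7·(-337) + 0.3·(-437) = -367
A2: 0.7·(-337) + 0.3·(-427) = -364
A3: 0.7·(-337) + 0.3·(-427) = -364
A4: 0.7·(-357) + 0.3·(-447) = -384
A5: 0.7·(-327) + 0.3·(-397) = -348
A6: 0.7·(-337) + 0.3·(-397) = -355
A7: 0.7·(-327) + 0.3·(-437) = -360
Highest Hurwicz score = -348 → A5.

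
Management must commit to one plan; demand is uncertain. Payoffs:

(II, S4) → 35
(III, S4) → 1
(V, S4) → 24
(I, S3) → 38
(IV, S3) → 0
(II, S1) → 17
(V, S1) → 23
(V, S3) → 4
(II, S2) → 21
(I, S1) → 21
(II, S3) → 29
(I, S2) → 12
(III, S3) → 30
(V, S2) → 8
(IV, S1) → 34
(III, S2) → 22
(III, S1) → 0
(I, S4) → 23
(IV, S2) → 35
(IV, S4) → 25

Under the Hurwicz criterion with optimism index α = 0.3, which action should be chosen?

II

I: 0.3·38 + 0.7·12 = 19.8
II: 0.3·35 + 0.7·17 = 22.4
III: 0.3·30 + 0.7·0 = 9
IV: 0.3·35 + 0.7·0 = 10.5
V: 0.3·24 + 0.7·4 = 10
Highest Hurwicz score = 22.4 → II.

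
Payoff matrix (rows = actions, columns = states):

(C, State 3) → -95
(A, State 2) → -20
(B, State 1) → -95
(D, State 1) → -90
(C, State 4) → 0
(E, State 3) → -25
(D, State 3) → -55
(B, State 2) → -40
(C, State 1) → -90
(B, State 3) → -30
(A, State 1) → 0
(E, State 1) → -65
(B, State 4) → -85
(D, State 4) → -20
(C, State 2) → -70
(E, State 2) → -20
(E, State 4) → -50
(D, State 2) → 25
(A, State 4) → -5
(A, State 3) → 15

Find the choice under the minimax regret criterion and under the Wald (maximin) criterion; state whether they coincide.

minimax regret → A; maximin → A (agree)

Column bests: State 1=0, State 2=25, State 3=15, State 4=0.
A regrets: 0, 45, 0, 5 → max 45
B regrets: 95, 65, 45, 85 → max 95
C regrets: 90, 95, 110, 0 → max 110
D regrets: 90, 0, 70, 20 → max 90
E regrets: 65, 45, 40, 50 → max 65
Smallest max regret = 45 → A.
Row minima: A=-20, B=-95, C=-95, D=-90, E=-65
Best worst-case = -20 → A.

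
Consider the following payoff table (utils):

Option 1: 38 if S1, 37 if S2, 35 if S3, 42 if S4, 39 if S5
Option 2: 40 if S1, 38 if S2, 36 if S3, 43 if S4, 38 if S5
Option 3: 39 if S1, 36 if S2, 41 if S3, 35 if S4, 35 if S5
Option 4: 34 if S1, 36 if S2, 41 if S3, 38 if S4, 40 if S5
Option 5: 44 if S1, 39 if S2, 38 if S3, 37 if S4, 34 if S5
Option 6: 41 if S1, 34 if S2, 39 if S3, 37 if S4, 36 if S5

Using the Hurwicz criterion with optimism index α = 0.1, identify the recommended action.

Option 2

Option 1: 0.1·42 + 0.9·35 = 35.7
Option 2: 0.1·43 + 0.9·36 = 36.7
Option 3: 0.1·41 + 0.9·35 = 35.6
Option 4: 0.1·41 + 0.9·34 = 34.7
Option 5: 0.1·44 + 0.9·34 = 35
Option 6: 0.1·41 + 0.9·34 = 34.7
Highest Hurwicz score = 36.7 → Option 2.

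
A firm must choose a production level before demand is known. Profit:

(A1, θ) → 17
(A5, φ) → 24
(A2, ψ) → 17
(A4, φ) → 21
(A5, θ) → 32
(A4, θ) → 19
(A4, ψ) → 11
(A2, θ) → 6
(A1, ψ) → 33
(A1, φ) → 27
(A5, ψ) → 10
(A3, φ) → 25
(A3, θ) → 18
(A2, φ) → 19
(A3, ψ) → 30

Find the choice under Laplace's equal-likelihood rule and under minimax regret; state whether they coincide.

Row averages: A1=77/3, A2=14, A3=73/3, A4=17, A5=22
Highest average = 77/3 → A1.
Column bests: θ=32, φ=27, ψ=33.
A1 regrets: 15, 0, 0 → max 15
A2 regrets: 26, 8, 16 → max 26
A3 regrets: 14, 2, 3 → max 14
A4 regrets: 13, 6, 22 → max 22
A5 regrets: 0, 3, 23 → max 23
Smallest max regret = 14 → A3.

laplace → A1; minimax regret → A3 (disagree)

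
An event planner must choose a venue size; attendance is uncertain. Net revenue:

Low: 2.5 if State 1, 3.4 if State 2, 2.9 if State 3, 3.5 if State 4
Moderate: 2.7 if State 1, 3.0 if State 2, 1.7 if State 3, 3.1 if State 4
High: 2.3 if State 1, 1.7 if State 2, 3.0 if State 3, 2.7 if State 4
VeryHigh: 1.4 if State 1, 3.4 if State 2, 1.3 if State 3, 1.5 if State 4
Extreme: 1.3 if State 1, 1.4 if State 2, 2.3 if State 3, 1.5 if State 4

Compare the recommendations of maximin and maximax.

Row minima: Low=2.5, Moderate=1.7, High=1.7, VeryHigh=1.3, Extreme=1.3
Best worst-case = 2.5 → Low.
Row maxima: Low=3.5, Moderate=3.1, High=3.0, VeryHigh=3.4, Extreme=2.3
Best best-case = 3.5 → Low.

maximin → Low; maximax → Low (agree)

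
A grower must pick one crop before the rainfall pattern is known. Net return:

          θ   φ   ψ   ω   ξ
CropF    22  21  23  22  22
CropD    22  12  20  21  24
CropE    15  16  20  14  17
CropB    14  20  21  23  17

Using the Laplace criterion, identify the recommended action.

CropF

Row averages: CropF=22, CropD=19.8, CropE=16.4, CropB=19
Highest average = 22 → CropF.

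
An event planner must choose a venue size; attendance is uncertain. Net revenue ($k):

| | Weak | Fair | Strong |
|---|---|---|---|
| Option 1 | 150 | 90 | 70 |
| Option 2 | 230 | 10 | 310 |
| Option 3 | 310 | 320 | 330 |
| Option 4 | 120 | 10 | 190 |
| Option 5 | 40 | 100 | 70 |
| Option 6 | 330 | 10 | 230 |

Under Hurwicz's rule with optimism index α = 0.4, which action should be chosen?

Option 1: 0.4·150 + 0.6·70 = 102
Option 2: 0.4·310 + 0.6·10 = 130
Option 3: 0.4·330 + 0.6·310 = 318
Option 4: 0.4·190 + 0.6·10 = 82
Option 5: 0.4·100 + 0.6·40 = 64
Option 6: 0.4·330 + 0.6·10 = 138
Highest Hurwicz score = 318 → Option 3.

Option 3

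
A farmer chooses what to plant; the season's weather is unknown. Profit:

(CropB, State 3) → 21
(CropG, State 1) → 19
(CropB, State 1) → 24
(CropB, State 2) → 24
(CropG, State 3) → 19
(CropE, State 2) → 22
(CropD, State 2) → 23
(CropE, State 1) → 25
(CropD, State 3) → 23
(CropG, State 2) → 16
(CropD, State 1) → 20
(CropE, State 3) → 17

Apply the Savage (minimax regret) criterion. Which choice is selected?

CropB

Column bests: State 1=25, State 2=24, State 3=23.
CropG regrets: 6, 8, 4 → max 8
CropB regrets: 1, 0, 2 → max 2
CropD regrets: 5, 1, 0 → max 5
CropE regrets: 0, 2, 6 → max 6
Smallest max regret = 2 → CropB.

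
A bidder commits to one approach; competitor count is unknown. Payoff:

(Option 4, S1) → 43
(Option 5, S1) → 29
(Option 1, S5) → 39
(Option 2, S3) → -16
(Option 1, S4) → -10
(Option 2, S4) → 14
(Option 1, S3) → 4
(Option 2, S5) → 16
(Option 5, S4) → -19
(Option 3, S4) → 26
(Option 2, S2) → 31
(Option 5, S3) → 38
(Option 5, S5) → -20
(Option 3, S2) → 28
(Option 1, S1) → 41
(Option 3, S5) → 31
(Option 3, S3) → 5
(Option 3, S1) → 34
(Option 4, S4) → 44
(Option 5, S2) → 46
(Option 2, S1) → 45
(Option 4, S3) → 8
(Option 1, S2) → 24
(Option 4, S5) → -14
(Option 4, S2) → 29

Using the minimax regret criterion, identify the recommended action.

Column bests: S1=45, S2=46, S3=38, S4=44, S5=39.
Option 1 regrets: 4, 22, 34, 54, 0 → max 54
Option 2 regrets: 0, 15, 54, 30, 23 → max 54
Option 3 regrets: 11, 18, 33, 18, 8 → max 33
Option 4 regrets: 2, 17, 30, 0, 53 → max 53
Option 5 regrets: 16, 0, 0, 63, 59 → max 63
Smallest max regret = 33 → Option 3.

Option 3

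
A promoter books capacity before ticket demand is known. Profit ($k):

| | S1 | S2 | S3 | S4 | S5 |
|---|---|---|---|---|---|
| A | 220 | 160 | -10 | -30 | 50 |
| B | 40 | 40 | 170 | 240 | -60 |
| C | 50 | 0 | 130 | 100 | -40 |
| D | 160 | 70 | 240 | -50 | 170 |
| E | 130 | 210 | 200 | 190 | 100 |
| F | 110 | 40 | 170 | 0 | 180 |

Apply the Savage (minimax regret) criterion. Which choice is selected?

Column bests: S1=220, S2=210, S3=240, S4=240, S5=180.
A regrets: 0, 50, 250, 270, 130 → max 270
B regrets: 180, 170, 70, 0, 240 → max 240
C regrets: 170, 210, 110, 140, 220 → max 220
D regrets: 60, 140, 0, 290, 10 → max 290
E regrets: 90, 0, 40, 50, 80 → max 90
F regrets: 110, 170, 70, 240, 0 → max 240
Smallest max regret = 90 → E.

E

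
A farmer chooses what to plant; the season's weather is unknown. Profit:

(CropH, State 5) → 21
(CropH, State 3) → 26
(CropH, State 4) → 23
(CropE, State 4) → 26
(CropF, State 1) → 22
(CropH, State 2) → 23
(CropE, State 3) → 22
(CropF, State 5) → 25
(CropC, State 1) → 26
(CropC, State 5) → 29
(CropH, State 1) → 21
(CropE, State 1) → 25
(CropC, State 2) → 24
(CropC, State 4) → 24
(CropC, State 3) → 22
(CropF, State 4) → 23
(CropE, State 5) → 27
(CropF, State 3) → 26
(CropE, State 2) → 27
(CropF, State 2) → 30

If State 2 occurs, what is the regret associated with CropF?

Best payoff under State 2 is 30.
Regret = 30 − 30 = 0.

0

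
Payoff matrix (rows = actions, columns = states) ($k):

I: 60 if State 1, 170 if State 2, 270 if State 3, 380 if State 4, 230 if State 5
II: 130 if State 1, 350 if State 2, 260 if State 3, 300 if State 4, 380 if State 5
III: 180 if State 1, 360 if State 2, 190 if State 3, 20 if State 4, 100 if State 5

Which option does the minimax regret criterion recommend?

II

Column bests: State 1=180, State 2=360, State 3=270, State 4=380, State 5=380.
I regrets: 120, 190, 0, 0, 150 → max 190
II regrets: 50, 10, 10, 80, 0 → max 80
III regrets: 0, 0, 80, 360, 280 → max 360
Smallest max regret = 80 → II.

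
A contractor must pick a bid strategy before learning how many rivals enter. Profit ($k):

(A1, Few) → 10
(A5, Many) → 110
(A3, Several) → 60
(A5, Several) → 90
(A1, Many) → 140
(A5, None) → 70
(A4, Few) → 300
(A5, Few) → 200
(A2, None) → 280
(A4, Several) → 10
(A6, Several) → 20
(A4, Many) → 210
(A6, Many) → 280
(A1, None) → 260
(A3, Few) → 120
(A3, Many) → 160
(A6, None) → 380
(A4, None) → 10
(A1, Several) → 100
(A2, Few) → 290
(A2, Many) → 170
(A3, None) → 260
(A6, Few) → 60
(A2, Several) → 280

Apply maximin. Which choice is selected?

Row minima: A1=10, A2=170, A3=60, A4=10, A5=70, A6=20
Best worst-case = 170 → A2.

A2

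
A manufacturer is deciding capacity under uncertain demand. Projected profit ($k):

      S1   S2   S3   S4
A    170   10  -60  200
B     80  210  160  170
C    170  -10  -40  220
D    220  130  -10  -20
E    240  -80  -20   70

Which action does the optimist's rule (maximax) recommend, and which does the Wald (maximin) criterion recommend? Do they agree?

maximax → E; maximin → B (disagree)

Row maxima: A=200, B=210, C=220, D=220, E=240
Best best-case = 240 → E.
Row minima: A=-60, B=80, C=-40, D=-20, E=-80
Best worst-case = 80 → B.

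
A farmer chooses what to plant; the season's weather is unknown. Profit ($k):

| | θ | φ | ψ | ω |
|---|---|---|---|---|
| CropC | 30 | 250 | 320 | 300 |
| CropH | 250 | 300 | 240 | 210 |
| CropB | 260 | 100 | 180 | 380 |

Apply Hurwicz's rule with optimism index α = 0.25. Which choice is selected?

CropH

CropC: 0.25·320 + 0.75·30 = 102.5
CropH: 0.25·300 + 0.75·210 = 232.5
CropB: 0.25·380 + 0.75·100 = 170
Highest Hurwicz score = 232.5 → CropH.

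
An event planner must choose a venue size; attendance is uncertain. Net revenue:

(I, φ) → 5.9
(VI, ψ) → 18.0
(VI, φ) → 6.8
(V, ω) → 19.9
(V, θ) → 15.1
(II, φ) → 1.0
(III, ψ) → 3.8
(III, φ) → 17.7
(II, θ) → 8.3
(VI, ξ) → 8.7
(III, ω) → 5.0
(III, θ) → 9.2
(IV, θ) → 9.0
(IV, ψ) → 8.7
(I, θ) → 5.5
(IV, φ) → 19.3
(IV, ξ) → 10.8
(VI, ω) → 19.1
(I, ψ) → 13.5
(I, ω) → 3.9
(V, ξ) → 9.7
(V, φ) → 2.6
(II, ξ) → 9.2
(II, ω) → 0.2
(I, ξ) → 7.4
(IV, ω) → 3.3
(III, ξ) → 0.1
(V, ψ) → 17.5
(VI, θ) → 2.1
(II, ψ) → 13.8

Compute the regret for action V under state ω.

Best payoff under ω is 19.9.
Regret = 19.9 − 19.9 = 0.0.

0.0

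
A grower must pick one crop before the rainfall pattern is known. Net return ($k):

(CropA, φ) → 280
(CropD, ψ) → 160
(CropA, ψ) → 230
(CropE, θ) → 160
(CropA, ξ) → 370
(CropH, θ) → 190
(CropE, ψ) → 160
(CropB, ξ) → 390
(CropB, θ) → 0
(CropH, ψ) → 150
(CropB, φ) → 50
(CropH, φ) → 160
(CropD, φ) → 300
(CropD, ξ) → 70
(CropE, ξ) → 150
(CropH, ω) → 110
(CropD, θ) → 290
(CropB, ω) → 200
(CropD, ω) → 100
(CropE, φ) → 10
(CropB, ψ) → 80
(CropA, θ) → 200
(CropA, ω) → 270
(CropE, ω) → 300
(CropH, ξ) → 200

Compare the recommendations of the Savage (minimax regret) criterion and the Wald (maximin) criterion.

Column bests: θ=290, φ=300, ψ=230, ω=300, ξ=390.
CropE regrets: 130, 290, 70, 0, 240 → max 290
CropD regrets: 0, 0, 70, 200, 320 → max 320
CropB regrets: 290, 250, 150, 100, 0 → max 290
CropH regrets: 100, 140, 80, 190, 190 → max 190
CropA regrets: 90, 20, 0, 30, 20 → max 90
Smallest max regret = 90 → CropA.
Row minima: CropE=10, CropD=70, CropB=0, CropH=110, CropA=200
Best worst-case = 200 → CropA.

minimax regret → CropA; maximin → CropA (agree)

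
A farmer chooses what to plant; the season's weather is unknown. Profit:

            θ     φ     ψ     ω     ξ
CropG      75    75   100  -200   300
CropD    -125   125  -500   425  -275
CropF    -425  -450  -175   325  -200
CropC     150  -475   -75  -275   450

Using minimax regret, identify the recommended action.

CropG

Column bests: θ=150, φ=125, ψ=100, ω=425, ξ=450.
CropG regrets: 75, 50, 0, 625, 150 → max 625
CropD regrets: 275, 0, 600, 0, 725 → max 725
CropF regrets: 575, 575, 275, 100, 650 → max 650
CropC regrets: 0, 600, 175, 700, 0 → max 700
Smallest max regret = 625 → CropG.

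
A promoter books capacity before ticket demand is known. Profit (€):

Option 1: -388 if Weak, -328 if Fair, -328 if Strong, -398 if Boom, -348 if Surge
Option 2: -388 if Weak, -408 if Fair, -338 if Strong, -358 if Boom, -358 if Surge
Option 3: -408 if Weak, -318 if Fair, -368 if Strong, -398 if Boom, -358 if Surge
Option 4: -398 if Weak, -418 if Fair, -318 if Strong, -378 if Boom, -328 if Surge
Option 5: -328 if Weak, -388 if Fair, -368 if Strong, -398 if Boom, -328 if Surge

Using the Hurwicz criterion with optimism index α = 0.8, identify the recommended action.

Option 1: 0.8·(-328) + 0.2·(-398) = -342
Option 2: 0.8·(-338) + 0.2·(-408) = -352
Option 3: 0.8·(-318) + 0.2·(-408) = -336
Option 4: 0.8·(-318) + 0.2·(-418) = -338
Option 5: 0.8·(-328) + 0.2·(-398) = -342
Highest Hurwicz score = -336 → Option 3.

Option 3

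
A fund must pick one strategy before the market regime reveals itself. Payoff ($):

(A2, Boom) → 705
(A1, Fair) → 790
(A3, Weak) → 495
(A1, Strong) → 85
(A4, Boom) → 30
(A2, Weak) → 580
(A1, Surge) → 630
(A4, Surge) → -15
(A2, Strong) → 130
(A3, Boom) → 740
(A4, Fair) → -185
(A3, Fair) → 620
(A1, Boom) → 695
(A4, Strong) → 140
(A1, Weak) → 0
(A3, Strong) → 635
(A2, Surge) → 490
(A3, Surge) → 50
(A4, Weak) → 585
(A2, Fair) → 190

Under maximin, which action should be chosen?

A2

Row minima: A1=0, A2=130, A3=50, A4=-185
Best worst-case = 130 → A2.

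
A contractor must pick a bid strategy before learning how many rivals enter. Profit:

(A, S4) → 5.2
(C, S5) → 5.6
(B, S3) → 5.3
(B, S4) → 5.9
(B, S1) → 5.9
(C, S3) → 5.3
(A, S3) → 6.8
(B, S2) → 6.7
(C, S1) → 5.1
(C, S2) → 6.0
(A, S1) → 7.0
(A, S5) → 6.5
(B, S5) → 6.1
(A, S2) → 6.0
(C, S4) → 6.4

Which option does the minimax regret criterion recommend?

Column bests: S1=7.0, S2=6.7, S3=6.8, S4=6.4, S5=6.5.
A regrets: 0.0, 0.7, 0.0, 1.2, 0.0 → max 1.2
B regrets: 1.1, 0.0, 1.5, 0.5, 0.4 → max 1.5
C regrets: 1.9, 0.7, 1.5, 0.0, 0.9 → max 1.9
Smallest max regret = 1.2 → A.

A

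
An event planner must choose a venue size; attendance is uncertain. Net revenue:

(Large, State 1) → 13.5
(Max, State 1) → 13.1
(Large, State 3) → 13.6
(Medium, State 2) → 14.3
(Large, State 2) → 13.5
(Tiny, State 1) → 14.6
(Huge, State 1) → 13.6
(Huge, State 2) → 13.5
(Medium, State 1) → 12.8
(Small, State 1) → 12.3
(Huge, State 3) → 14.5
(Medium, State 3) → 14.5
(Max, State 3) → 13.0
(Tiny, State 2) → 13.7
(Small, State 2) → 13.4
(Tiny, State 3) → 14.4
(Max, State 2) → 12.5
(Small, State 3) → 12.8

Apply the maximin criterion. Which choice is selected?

Tiny

Row minima: Tiny=13.7, Small=12.3, Medium=12.8, Large=13.5, Huge=13.5, Max=12.5
Best worst-case = 13.7 → Tiny.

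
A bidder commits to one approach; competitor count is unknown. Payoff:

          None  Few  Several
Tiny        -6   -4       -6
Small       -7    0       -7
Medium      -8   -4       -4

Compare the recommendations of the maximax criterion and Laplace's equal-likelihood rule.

Row maxima: Tiny=-4, Small=0, Medium=-4
Best best-case = 0 → Small.
Row averages: Tiny=-16/3, Small=-14/3, Medium=-16/3
Highest average = -14/3 → Small.

maximax → Small; laplace → Small (agree)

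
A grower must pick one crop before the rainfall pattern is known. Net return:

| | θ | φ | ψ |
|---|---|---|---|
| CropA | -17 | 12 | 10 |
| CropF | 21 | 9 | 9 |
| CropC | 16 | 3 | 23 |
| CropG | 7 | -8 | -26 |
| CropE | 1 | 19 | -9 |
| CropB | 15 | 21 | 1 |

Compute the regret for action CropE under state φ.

2

Best payoff under φ is 21.
Regret = 21 − 19 = 2.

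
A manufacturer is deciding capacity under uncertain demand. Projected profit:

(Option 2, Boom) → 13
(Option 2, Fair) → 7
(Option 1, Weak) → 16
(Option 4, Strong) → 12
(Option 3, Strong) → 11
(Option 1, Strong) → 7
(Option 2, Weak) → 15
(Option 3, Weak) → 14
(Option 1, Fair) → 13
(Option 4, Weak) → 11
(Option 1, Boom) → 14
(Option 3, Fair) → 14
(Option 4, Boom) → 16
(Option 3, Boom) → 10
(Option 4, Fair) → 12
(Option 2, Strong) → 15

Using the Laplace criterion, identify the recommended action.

Option 4

Row averages: Option 1=12.5, Option 2=12.5, Option 3=12.25, Option 4=12.75
Highest average = 12.75 → Option 4.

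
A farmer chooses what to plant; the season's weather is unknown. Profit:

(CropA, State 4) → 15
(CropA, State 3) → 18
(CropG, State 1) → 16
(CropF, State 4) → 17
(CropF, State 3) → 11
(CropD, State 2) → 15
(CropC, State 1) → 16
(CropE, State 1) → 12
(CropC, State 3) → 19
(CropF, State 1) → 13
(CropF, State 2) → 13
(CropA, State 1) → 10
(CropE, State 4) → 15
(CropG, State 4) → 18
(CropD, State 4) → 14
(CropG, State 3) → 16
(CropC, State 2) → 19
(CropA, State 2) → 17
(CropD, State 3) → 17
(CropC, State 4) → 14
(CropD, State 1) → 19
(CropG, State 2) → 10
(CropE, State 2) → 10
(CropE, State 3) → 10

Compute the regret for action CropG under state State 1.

3

Best payoff under State 1 is 19.
Regret = 19 − 16 = 3.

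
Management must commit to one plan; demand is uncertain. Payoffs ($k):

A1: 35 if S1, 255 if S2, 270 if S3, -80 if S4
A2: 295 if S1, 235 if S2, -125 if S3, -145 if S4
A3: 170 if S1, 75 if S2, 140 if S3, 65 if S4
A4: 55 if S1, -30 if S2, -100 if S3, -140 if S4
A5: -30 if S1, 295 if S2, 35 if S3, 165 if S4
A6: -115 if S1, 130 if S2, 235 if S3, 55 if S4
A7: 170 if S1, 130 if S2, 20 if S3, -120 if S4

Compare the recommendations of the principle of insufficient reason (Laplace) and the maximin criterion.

laplace → A1; maximin → A3 (disagree)

Row averages: A1=120, A2=65, A3=112.5, A4=-53.75, A5=116.25, A6=76.25, A7=50
Highest average = 120 → A1.
Row minima: A1=-80, A2=-145, A3=65, A4=-140, A5=-30, A6=-115, A7=-120
Best worst-case = 65 → A3.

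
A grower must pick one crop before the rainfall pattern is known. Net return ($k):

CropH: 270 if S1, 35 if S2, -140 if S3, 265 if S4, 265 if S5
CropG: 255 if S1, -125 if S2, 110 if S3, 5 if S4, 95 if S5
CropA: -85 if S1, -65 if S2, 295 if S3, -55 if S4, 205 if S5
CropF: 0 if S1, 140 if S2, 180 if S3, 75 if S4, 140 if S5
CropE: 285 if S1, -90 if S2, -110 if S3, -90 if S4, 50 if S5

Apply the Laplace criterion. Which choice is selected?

CropH

Row averages: CropH=139, CropG=68, CropA=59, CropF=107, CropE=9
Highest average = 139 → CropH.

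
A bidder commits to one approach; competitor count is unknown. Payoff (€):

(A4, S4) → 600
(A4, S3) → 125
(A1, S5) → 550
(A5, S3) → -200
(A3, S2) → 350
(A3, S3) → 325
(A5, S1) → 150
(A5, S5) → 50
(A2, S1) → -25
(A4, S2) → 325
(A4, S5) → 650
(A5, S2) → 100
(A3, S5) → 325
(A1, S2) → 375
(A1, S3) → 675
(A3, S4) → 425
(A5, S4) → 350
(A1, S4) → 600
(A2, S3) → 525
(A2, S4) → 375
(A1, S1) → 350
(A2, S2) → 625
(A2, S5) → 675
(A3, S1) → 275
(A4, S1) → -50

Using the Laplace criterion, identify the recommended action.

A1

Row averages: A1=510, A2=435, A3=340, A4=330, A5=90
Highest average = 510 → A1.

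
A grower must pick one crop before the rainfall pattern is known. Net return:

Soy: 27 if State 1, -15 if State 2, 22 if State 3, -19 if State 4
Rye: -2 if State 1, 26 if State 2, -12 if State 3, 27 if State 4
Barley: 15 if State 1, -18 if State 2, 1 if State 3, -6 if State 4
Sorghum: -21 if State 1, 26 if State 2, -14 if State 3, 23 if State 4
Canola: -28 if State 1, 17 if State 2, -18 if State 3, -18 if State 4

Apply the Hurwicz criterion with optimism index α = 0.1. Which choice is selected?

Soy: 0.1·27 + 0.9·(-19) = -14.4
Rye: 0.1·27 + 0.9·(-12) = -8.1
Barley: 0.1·15 + 0.9·(-18) = -14.7
Sorghum: 0.1·26 + 0.9·(-21) = -16.3
Canola: 0.1·17 + 0.9·(-28) = -23.5
Highest Hurwicz score = -8.1 → Rye.

Rye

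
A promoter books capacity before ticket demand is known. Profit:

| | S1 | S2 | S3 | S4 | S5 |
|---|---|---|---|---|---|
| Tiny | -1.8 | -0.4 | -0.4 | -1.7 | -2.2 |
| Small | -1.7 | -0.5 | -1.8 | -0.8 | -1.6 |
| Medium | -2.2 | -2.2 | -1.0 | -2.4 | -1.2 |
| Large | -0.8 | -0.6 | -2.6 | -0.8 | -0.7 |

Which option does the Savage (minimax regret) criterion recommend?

Small

Column bests: S1=-0.8, S2=-0.4, S3=-0.4, S4=-0.8, S5=-0.7.
Tiny regrets: 1.0, 0.0, 0.0, 0.9, 1.5 → max 1.5
Small regrets: 0.9, 0.1, 1.4, 0.0, 0.9 → max 1.4
Medium regrets: 1.4, 1.8, 0.6, 1.6, 0.5 → max 1.8
Large regrets: 0.0, 0.2, 2.2, 0.0, 0.0 → max 2.2
Smallest max regret = 1.4 → Small.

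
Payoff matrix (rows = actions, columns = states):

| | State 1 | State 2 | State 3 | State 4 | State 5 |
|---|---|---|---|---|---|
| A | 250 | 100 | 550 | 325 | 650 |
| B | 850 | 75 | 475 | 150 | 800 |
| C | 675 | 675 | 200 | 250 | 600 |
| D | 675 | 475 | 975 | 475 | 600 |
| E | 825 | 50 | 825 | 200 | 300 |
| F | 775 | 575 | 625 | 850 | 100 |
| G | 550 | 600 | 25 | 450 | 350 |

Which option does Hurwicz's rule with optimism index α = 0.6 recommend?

D

A: 0.6·650 + 0.4·100 = 430
B: 0.6·850 + 0.4·75 = 540
C: 0.6·675 + 0.4·200 = 485
D: 0.6·975 + 0.4·475 = 775
E: 0.6·825 + 0.4·50 = 515
F: 0.6·850 + 0.4·100 = 550
G: 0.6·600 + 0.4·25 = 370
Highest Hurwicz score = 775 → D.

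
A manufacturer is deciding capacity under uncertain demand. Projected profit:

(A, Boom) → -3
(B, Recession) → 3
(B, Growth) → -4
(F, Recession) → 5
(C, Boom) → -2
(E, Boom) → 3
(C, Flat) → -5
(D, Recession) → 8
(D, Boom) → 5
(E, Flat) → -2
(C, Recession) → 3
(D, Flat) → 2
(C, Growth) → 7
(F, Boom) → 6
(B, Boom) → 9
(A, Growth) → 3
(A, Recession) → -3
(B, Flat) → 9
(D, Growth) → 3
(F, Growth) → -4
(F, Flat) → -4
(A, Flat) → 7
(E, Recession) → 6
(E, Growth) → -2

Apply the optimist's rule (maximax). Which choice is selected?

Row maxima: A=7, B=9, C=7, D=8, E=6, F=6
Best best-case = 9 → B.

B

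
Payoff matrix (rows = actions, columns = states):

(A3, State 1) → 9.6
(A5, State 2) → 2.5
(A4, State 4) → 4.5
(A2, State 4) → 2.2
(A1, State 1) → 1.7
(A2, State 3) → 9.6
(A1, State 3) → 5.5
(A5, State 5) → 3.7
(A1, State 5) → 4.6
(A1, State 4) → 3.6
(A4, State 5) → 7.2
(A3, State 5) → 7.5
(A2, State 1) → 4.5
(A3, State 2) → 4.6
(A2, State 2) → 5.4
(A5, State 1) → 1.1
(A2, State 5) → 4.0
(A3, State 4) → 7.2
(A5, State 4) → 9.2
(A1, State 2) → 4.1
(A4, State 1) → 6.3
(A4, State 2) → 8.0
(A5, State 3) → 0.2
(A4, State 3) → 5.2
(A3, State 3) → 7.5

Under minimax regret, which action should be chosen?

A3

Column bests: State 1=9.6, State 2=8.0, State 3=9.6, State 4=9.2, State 5=7.5.
A1 regrets: 7.9, 3.9, 4.1, 5.6, 2.9 → max 7.9
A2 regrets: 5.1, 2.6, 0.0, 7.0, 3.5 → max 7.0
A3 regrets: 0.0, 3.4, 2.1, 2.0, 0.0 → max 3.4
A4 regrets: 3.3, 0.0, 4.4, 4.7, 0.3 → max 4.7
A5 regrets: 8.5, 5.5, 9.4, 0.0, 3.8 → max 9.4
Smallest max regret = 3.4 → A3.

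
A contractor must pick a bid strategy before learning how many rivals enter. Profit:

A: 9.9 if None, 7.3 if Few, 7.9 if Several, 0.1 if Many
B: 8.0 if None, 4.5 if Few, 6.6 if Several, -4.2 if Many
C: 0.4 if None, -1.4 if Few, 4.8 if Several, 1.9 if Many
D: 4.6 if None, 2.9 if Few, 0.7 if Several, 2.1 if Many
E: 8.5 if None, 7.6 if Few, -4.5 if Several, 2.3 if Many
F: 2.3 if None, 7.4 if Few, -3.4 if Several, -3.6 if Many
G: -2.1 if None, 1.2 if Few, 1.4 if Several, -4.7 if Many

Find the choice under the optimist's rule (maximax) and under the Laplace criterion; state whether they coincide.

Row maxima: A=9.9, B=8.0, C=4.8, D=4.6, E=8.5, F=7.4, G=1.4
Best best-case = 9.9 → A.
Row averages: A=6.3, B=3.725, C=1.425, D=2.575, E=3.475, F=0.675, G=-1.05
Highest average = 6.3 → A.

maximax → A; laplace → A (agree)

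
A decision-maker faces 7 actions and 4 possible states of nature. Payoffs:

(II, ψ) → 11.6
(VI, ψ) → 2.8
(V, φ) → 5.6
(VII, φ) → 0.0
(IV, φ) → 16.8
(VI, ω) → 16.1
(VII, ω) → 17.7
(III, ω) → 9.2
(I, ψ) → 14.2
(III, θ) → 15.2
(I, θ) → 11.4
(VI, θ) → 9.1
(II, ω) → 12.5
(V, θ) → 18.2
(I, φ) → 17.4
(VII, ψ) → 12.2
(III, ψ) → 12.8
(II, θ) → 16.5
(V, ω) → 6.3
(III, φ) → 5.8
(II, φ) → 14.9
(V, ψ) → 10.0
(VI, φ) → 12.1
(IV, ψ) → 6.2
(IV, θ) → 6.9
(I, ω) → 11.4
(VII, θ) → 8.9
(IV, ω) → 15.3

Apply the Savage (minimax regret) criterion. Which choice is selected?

II

Column bests: θ=18.2, φ=17.4, ψ=14.2, ω=17.7.
I regrets: 6.8, 0.0, 0.0, 6.3 → max 6.8
II regrets: 1.7, 2.5, 2.6, 5.2 → max 5.2
III regrets: 3.0, 11.6, 1.4, 8.5 → max 11.6
IV regrets: 11.3, 0.6, 8.0, 2.4 → max 11.3
V regrets: 0.0, 11.8, 4.2, 11.4 → max 11.8
VI regrets: 9.1, 5.3, 11.4, 1.6 → max 11.4
VII regrets: 9.3, 17.4, 2.0, 0.0 → max 17.4
Smallest max regret = 5.2 → II.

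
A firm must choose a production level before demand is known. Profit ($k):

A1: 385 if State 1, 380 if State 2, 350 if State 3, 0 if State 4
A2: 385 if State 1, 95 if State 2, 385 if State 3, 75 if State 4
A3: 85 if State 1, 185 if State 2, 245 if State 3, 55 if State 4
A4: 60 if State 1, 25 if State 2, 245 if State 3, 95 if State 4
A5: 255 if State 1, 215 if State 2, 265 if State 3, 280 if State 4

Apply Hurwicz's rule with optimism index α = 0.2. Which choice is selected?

A1: 0.2·385 + 0.8·0 = 77
A2: 0.2·385 + 0.8·75 = 137
A3: 0.2·245 + 0.8·55 = 93
A4: 0.2·245 + 0.8·25 = 69
A5: 0.2·280 + 0.8·215 = 228
Highest Hurwicz score = 228 → A5.

A5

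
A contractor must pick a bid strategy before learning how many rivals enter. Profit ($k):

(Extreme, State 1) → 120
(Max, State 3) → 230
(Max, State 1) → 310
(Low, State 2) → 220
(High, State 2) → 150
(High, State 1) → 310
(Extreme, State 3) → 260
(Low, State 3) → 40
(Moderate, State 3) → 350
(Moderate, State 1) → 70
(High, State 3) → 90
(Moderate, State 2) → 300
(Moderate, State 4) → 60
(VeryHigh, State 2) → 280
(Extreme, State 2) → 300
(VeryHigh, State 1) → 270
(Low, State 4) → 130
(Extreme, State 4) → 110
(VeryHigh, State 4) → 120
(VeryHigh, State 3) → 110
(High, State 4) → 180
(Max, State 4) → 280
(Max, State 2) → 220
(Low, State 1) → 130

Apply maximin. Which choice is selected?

Row minima: Low=40, Moderate=60, High=90, VeryHigh=110, Extreme=110, Max=220
Best worst-case = 220 → Max.

Max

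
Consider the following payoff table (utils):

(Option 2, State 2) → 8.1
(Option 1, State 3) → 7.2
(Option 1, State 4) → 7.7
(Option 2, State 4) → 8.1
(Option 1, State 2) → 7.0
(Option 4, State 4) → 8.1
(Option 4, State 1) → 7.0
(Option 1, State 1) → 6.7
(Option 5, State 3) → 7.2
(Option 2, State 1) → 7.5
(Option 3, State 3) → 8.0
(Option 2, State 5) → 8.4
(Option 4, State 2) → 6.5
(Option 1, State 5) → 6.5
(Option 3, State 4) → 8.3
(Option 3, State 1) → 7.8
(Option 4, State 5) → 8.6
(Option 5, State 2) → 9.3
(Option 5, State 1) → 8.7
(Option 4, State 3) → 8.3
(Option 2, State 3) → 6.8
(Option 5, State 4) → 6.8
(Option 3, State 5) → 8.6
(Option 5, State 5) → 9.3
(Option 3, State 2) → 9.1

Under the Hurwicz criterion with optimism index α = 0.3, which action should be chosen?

Option 1: 0.3·7.7 + 0.7·6.5 = 6.86
Option 2: 0.3·8.4 + 0.7·6.8 = 7.28
Option 3: 0.3·9.1 + 0.7·7.8 = 8.19
Option 4: 0.3·8.6 + 0.7·6.5 = 7.13
Option 5: 0.3·9.3 + 0.7·6.8 = 7.55
Highest Hurwicz score = 8.19 → Option 3.

Option 3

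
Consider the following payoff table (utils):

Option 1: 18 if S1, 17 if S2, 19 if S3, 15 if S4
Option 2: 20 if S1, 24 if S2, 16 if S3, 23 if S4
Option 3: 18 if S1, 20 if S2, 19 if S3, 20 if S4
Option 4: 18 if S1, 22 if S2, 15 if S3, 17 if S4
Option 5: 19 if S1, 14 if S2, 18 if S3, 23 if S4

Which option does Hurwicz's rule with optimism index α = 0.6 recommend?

Option 2

Option 1: 0.6·19 + 0.4·15 = 17.4
Option 2: 0.6·24 + 0.4·16 = 20.8
Option 3: 0.6·20 + 0.4·18 = 19.2
Option 4: 0.6·22 + 0.4·15 = 19.2
Option 5: 0.6·23 + 0.4·14 = 19.4
Highest Hurwicz score = 20.8 → Option 2.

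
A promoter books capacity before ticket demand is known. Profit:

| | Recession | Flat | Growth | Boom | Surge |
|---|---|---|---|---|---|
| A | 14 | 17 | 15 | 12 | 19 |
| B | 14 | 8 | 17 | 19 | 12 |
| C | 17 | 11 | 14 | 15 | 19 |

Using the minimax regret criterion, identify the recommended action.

C

Column bests: Recession=17, Flat=17, Growth=17, Boom=19, Surge=19.
A regrets: 3, 0, 2, 7, 0 → max 7
B regrets: 3, 9, 0, 0, 7 → max 9
C regrets: 0, 6, 3, 4, 0 → max 6
Smallest max regret = 6 → C.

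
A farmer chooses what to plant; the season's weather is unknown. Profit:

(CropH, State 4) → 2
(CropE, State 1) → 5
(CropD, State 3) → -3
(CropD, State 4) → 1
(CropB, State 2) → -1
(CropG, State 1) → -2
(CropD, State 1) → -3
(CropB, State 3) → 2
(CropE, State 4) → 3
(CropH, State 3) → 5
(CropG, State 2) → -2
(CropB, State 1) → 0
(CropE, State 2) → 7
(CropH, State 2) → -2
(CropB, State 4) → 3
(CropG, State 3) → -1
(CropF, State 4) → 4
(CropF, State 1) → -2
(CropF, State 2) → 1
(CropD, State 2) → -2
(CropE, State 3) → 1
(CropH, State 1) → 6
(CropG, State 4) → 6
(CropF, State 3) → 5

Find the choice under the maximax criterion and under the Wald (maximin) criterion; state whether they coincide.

maximax → CropE; maximin → CropE (agree)

Row maxima: CropG=6, CropD=1, CropF=5, CropB=3, CropE=7, CropH=6
Best best-case = 7 → CropE.
Row minima: CropG=-2, CropD=-3, CropF=-2, CropB=-1, CropE=1, CropH=-2
Best worst-case = 1 → CropE.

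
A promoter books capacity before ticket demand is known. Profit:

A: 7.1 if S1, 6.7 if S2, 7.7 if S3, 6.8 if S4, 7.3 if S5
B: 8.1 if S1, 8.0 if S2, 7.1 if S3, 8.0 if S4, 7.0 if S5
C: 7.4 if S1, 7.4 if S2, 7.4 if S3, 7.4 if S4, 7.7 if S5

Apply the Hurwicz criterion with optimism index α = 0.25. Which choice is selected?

A: 0.25·7.7 + 0.75·6.7 = 6.95
B: 0.25·8.1 + 0.75·7.0 = 7.275
C: 0.25·7.7 + 0.75·7.4 = 7.475
Highest Hurwicz score = 7.475 → C.

C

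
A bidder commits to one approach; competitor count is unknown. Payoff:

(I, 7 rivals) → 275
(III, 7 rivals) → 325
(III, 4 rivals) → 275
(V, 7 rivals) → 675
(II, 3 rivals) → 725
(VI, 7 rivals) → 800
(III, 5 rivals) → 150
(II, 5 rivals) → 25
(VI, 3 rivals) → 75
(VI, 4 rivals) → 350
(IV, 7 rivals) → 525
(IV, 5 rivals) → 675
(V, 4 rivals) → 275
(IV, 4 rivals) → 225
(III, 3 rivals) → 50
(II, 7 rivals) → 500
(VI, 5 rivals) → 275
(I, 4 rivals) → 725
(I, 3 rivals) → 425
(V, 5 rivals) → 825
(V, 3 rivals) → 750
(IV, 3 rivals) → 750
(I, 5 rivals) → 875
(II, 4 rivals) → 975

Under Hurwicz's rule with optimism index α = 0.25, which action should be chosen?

I

I: 0.25·875 + 0.75·275 = 425
II: 0.25·975 + 0.75·25 = 262.5
III: 0.25·325 + 0.75·50 = 118.75
IV: 0.25·750 + 0.75·225 = 356.25
V: 0.25·825 + 0.75·275 = 412.5
VI: 0.25·800 + 0.75·75 = 256.25
Highest Hurwicz score = 425 → I.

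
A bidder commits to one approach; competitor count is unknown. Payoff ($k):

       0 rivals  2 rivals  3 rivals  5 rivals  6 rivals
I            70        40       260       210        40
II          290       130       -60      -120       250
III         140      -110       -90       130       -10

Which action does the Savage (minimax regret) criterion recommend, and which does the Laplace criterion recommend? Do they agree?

Column bests: 0 rivals=290, 2 rivals=130, 3 rivals=260, 5 rivals=210, 6 rivals=250.
I regrets: 220, 90, 0, 0, 210 → max 220
II regrets: 0, 0, 320, 330, 0 → max 330
III regrets: 150, 240, 350, 80, 260 → max 350
Smallest max regret = 220 → I.
Row averages: I=124, II=98, III=12
Highest average = 124 → I.

minimax regret → I; laplace → I (agree)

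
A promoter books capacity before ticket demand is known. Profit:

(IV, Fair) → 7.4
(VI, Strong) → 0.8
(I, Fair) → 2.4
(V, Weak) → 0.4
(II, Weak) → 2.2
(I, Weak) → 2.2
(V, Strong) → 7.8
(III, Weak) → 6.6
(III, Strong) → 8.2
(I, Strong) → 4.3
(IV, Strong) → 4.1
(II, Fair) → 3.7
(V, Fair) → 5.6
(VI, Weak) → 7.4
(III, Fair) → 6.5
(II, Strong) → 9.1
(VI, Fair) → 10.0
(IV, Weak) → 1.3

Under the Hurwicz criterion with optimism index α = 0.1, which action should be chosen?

III

I: 0.1·4.3 + 0.9·2.2 = 2.41
II: 0.1·9.1 + 0.9·2.2 = 2.89
III: 0.1·8.2 + 0.9·6.5 = 6.67
IV: 0.1·7.4 + 0.9·1.3 = 1.91
V: 0.1·7.8 + 0.9·0.4 = 1.14
VI: 0.1·10.0 + 0.9·0.8 = 1.72
Highest Hurwicz score = 6.67 → III.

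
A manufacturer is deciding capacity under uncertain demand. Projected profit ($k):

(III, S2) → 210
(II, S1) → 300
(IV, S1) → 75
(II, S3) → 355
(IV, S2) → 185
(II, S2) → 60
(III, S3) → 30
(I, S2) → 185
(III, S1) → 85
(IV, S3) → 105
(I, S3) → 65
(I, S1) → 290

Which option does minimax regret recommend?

II

Column bests: S1=300, S2=210, S3=355.
I regrets: 10, 25, 290 → max 290
II regrets: 0, 150, 0 → max 150
III regrets: 215, 0, 325 → max 325
IV regrets: 225, 25, 250 → max 250
Smallest max regret = 150 → II.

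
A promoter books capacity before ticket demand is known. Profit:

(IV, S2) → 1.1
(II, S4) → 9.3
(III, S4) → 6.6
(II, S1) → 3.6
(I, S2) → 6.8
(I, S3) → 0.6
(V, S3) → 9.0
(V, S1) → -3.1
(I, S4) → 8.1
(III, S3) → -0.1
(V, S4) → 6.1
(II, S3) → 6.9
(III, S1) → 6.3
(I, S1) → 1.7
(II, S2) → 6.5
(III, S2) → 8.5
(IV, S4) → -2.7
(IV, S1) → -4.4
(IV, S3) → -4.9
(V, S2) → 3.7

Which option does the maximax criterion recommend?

Row maxima: I=8.1, II=9.3, III=8.5, IV=1.1, V=9.0
Best best-case = 9.3 → II.

II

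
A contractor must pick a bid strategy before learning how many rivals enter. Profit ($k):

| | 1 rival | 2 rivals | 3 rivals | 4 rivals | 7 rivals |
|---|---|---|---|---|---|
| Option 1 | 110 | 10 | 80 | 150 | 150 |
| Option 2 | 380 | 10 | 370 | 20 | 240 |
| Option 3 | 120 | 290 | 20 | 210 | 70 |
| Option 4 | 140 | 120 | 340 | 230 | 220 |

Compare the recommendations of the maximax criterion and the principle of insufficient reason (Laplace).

maximax → Option 2; laplace → Option 4 (disagree)

Row maxima: Option 1=150, Option 2=380, Option 3=290, Option 4=340
Best best-case = 380 → Option 2.
Row averages: Option 1=100, Option 2=204, Option 3=142, Option 4=210
Highest average = 210 → Option 4.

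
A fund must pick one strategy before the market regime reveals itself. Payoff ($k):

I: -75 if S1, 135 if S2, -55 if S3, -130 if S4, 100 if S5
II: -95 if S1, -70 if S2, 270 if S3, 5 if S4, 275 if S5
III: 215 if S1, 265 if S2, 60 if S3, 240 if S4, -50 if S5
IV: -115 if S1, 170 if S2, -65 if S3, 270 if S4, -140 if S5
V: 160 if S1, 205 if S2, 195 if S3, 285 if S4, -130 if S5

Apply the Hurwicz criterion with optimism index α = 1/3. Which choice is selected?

III

I: 1/3·135 + 2/3·(-130) = -125/3
II: 1/3·275 + 2/3·(-95) = 85/3
III: 1/3·265 + 2/3·(-50) = 55
IV: 1/3·270 + 2/3·(-140) = -10/3
V: 1/3·285 + 2/3·(-130) = 25/3
Highest Hurwicz score = 55 → III.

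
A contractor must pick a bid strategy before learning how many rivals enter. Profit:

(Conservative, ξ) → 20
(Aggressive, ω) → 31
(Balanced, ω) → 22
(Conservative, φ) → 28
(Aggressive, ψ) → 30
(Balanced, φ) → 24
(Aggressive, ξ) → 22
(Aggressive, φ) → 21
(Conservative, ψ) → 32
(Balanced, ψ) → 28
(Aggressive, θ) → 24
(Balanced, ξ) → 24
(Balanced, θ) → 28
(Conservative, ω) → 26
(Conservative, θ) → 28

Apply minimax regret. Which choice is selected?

Conservative

Column bests: θ=28, φ=28, ψ=32, ω=31, ξ=24.
Conservative regrets: 0, 0, 0, 5, 4 → max 5
Balanced regrets: 0, 4, 4, 9, 0 → max 9
Aggressive regrets: 4, 7, 2, 0, 2 → max 7
Smallest max regret = 5 → Conservative.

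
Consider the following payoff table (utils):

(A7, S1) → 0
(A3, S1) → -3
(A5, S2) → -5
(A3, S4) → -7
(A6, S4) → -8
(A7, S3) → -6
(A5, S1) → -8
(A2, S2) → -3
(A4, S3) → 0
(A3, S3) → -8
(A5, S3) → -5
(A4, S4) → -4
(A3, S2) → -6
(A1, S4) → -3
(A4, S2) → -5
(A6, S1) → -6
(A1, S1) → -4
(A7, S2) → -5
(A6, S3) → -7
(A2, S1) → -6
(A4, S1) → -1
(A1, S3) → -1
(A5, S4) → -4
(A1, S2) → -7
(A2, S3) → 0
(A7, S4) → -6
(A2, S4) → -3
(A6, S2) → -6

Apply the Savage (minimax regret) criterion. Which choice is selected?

A4

Column bests: S1=0, S2=-3, S3=0, S4=-3.
A1 regrets: 4, 4, 1, 0 → max 4
A2 regrets: 6, 0, 0, 0 → max 6
A3 regrets: 3, 3, 8, 4 → max 8
A4 regrets: 1, 2, 0, 1 → max 2
A5 regrets: 8, 2, 5, 1 → max 8
A6 regrets: 6, 3, 7, 5 → max 7
A7 regrets: 0, 2, 6, 3 → max 6
Smallest max regret = 2 → A4.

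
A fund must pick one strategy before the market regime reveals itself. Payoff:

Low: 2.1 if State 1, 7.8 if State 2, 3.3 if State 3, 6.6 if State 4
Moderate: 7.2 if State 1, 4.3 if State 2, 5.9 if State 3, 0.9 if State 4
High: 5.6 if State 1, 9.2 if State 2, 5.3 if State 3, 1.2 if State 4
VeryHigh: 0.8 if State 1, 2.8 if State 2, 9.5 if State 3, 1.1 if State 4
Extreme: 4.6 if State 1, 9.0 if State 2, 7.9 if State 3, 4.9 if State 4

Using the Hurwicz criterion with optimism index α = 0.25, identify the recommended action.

Extreme

Low: 0.25·7.8 + 0.75·2.1 = 3.525
Moderate: 0.25·7.2 + 0.75·0.9 = 2.475
High: 0.25·9.2 + 0.75·1.2 = 3.2
VeryHigh: 0.25·9.5 + 0.75·0.8 = 2.975
Extreme: 0.25·9.0 + 0.75·4.6 = 5.7
Highest Hurwicz score = 5.7 → Extreme.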